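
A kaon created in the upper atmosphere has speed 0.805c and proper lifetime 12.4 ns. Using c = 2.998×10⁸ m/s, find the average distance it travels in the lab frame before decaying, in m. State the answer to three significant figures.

γ = 1/√(1 − β²) = 1/√(1 − 0.648025) = 1/√0.351975 = 1/0.593275 = 1.6856.
Lab-frame lifetime: Δt = γτ = 1.6856 × 12.4 ns = 20.901 ns.
Distance: d = vΔt = 0.805 × 2.998×10⁸ m/s × 2.0901×10^-8 s = 5.04 m.

5.04 m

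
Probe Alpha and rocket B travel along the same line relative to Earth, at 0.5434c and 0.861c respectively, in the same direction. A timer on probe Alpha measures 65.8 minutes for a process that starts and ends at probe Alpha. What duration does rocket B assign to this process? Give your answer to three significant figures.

82.0 minutes

Speed of probe Alpha in rocket B's frame: u = (v_A − v_B)/(1 − v_A v_B/c²) = (0.5434 − 0.861)/(1 − 0.5434×0.861) = −0.3176/0.5321326 = −0.59684; |u| = 0.59684c.
At |u| = 0.59684c, γ = (1 − 0.356218)^(−1/2) = 1.2463.
Probe Alpha's interval is proper; time dilation gives Δt_B = γΔτ = 1.2463 × 65.8 minutes = 82.0 minutes.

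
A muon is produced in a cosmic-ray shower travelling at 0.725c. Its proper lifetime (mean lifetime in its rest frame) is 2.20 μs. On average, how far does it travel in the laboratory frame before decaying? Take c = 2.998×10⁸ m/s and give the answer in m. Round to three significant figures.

γ = 1/√(1 − β²) = 1/√(1 − 0.525625) = 1/√0.474375 = 1/0.688749 = 1.4519.
Lab-frame lifetime: Δt = γτ = 1.4519 × 2.20 μs = 3.1942 μs.
Distance: d = vΔt = 0.725 × 2.998×10⁸ m/s × 3.1942×10^-6 s = 694 m.

694 m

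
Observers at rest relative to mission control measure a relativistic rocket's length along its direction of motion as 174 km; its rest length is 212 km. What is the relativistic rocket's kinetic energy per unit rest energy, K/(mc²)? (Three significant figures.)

From L = L₀/γ: γ = 212/174 = 1.21839.
Since K = (γ−1)mc², K/(mc²) = 1.21839 − 1 = 0.218.

0.218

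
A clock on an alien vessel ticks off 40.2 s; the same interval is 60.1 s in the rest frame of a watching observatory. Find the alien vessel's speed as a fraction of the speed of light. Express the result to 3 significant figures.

γ = Δt/Δτ = 60.1/40.2 = 1.495.
β = √(1 − 1/γ²) = √(1 − 0.447422) = √0.552578 = 0.743.

0.743c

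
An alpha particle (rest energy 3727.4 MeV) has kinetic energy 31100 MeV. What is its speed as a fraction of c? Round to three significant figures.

0.994c

K = (γ−1)mc², so γ = 1 + 31100/3727.4 = 9.3436.
Then v/c = √(1 − γ⁻²) = √(1 − 0.0114544) = √0.9885456 = 0.994.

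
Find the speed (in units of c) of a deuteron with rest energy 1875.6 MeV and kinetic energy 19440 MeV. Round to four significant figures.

0.9961c

K = (γ−1)mc², so γ = 1 + 19440/1875.6 = 11.365.
Then v/c = √(1 − γ⁻²) = √(1 − 0.00774214) = √0.99225786 = 0.9961.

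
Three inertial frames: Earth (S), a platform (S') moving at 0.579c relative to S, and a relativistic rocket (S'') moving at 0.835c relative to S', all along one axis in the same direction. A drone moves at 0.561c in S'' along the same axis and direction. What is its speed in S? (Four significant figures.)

0.9866c

Apply u = (u'+v)/(1+u'v) twice. Drone in the platform frame: (0.561+0.835)/(1+0.561·0.835) = 1.396/1.468435 = 0.95067c.
That velocity, transformed to the rest frame of Earth: (0.95067+0.579)/(1+0.95067·0.579) = 1.52967/1.55043793 = 0.98661c.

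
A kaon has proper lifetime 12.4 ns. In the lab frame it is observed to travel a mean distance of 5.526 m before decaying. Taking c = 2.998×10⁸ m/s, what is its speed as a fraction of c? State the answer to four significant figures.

0.8297c

d = βγcτ ⇒ βγ = d/(cτ) = 5.526 m / (3.71752 m) = 1.4865.
β = (βγ)/√(1+(βγ)²) = 1.4865/√3.20968 = 0.8297.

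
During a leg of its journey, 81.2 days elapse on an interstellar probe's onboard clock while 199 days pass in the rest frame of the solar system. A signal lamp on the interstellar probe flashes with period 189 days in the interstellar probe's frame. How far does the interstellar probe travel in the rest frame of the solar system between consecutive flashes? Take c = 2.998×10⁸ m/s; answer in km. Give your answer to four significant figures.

1.095×10^13 km

From Δt = γΔτ: γ = 199/81.2 = 2.45074.
β = √(1 − 1/γ²) = 0.91296. Lab-frame period = γτ = 2.45074×189 days = 463.19 days. Distance = βc × γτ = 0.91296 × 2.998×10⁸ m/s × 40019616 s = 1.0954×10^16 m = 1.095×10^13 km.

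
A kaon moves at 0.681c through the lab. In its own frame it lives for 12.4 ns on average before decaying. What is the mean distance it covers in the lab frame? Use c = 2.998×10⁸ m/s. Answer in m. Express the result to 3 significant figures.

Lorentz factor: γ = (1 − 0.463761)^(−1/2) = 1.3656.
Lab-frame lifetime: Δt = γτ = 1.3656 × 12.4 ns = 16.933 ns.
Distance: d = vΔt = 0.681 × 2.998×10⁸ m/s × 1.6933×10^-8 s = 3.46 m.

3.46 m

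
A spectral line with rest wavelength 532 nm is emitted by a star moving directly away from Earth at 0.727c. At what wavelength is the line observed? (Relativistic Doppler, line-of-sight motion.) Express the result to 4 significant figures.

Relativistic Doppler for wavelength: λ_obs = λ_src · √((1+β)/(1−β)).
With β = 0.727: factor = √(1.727/0.273) = 2.5152.
λ_obs = 532 × 2.5152 = 1338 nm.

1338 nm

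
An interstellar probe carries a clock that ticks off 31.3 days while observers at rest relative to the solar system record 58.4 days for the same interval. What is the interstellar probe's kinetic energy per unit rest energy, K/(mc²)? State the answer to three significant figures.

γ = Δt/Δτ = 58.4/31.3 = 1.86581.
Since K = (γ−1)mc², K/(mc²) = 1.86581 − 1 = 0.866.

0.866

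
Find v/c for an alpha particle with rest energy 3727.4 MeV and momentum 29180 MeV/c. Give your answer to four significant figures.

pc/(mc²) = 29180/3727.4 = 7.8285 = βγ = β/√(1−β²).
So β² = x²/(1 + x²) with x = 7.8285: x² = 61.2854, β² = 61.2854/62.2854 = 0.983945, β = 0.9919.

0.9919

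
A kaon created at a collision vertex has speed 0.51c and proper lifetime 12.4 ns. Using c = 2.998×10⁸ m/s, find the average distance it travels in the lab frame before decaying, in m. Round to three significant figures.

2.20 m

Lorentz factor: γ = (1 − 0.2601)^(−1/2) = 1.1626.
Lab-frame lifetime: Δt = γτ = 1.1626 × 12.4 ns = 14.416 ns.
Distance: d = vΔt = 0.51 × 2.998×10⁸ m/s × 1.4416×10^-8 s = 2.20 m.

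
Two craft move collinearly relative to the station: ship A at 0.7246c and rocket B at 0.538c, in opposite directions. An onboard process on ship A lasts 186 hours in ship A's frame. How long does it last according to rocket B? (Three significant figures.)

Transform ship A's velocity into rocket B's frame: (0.7246 + 0.538)/(1 + 0.7246·0.538) = 1.2626/1.3898348, so the relative speed is 0.90845c.
At |u| = 0.90845c, γ = (1 − 0.825281)^(−1/2) = 2.3924.
Ship A's interval is proper; time dilation gives Δt_B = γΔτ = 2.3924 × 186 hours = 445 hours.

445 hours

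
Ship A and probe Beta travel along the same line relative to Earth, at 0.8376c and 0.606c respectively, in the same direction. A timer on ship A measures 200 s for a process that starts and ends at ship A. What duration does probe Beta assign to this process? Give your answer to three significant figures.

227 s

The velocity of ship A relative to probe Beta is (0.8376 − 0.606)c / (1 − 0.8376×0.606) = 0.47034c; relative speed 0.47034c.
γ for this relative speed: γ = 1/√(1 − 0.22122) = 1.1332.
The clock on ship A records proper time, so probe Beta measures Δt = γΔτ = 1.1332 × 200 = 227 s.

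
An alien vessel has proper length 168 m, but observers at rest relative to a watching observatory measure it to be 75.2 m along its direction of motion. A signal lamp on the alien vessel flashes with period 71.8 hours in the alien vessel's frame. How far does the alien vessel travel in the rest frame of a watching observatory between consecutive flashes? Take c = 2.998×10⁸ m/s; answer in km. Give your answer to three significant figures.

1.55×10^11 km

From L = L₀/γ: γ = 168/75.2 = 2.23404.
β = √(1 − 1/γ²) = 0.89422. Lab-frame period = γτ = 2.23404×71.8 hours = 160.4 hours. Distance = βc × γτ = 0.89422 × 2.998×10⁸ m/s × 577440 s = 1.5480×10^14 m = 1.55×10^11 km.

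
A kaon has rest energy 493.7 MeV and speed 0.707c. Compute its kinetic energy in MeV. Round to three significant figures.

Lorentz factor: γ = (1 − 0.499849)^(−1/2) = 1.414.
Kinetic energy: K = (γ − 1)mc² = (1.414 − 1) × 493.7 MeV = 0.414 × 493.7 = 204 MeV.

204 MeV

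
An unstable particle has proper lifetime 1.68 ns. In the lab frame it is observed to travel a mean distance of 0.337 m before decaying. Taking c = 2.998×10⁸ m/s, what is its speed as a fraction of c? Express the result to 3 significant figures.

Let x = d/(cτ) = 0.3370 m / (2.998×10⁸ m/s × 1.680×10^-9 s) = 0.6691. Since d = βγcτ, x = βγ = β/√(1−β²).
Solving: β² = x²/(1+x²) = 0.447695/1.447695 = 0.309247, so β = 0.556.

0.556c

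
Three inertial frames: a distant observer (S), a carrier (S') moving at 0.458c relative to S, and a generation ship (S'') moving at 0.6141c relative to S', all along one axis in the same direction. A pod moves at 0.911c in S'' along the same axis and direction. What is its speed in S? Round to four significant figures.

0.9918c

Compose velocities in two stages. Stage 1 (into S'): u₁ = (0.911+0.6141)/(1+0.911×0.6141) = 0.97798.
Stage 2 (into S): u = (0.97798+0.458)/(1+0.97798×0.458) = 0.99176, so the speed is 0.9918c.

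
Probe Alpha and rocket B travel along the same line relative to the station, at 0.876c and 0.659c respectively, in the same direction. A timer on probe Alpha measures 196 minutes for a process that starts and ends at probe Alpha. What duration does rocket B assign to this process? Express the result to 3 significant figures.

228 minutes

The velocity of probe Alpha relative to rocket B is (0.876 − 0.659)c / (1 − 0.876×0.659) = 0.51335c; relative speed 0.51335c.
γ for this relative speed: γ = 1/√(1 − 0.263528) = 1.1653.
Probe Alpha's interval is proper; time dilation gives Δt_B = γΔτ = 1.1653 × 196 minutes = 228 minutes.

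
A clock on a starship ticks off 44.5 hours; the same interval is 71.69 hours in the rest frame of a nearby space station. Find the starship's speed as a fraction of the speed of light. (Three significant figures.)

γ = Δt/Δτ = 71.69/44.5 = 1.611.
β = √(1 − 1/γ²) = √(1 − 0.385309) = √0.614691 = 0.784.

0.784c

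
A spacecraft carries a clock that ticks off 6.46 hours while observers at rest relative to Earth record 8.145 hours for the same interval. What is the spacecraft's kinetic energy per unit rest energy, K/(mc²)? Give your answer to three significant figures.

0.261

From Δt = γΔτ: γ = 8.145/6.46 = 1.26084.
Since K = (γ−1)mc², K/(mc²) = 1.26084 − 1 = 0.261.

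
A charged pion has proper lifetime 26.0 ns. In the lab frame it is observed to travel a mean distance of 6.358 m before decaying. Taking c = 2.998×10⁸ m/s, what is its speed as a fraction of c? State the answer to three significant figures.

d = βγcτ ⇒ βγ = d/(cτ) = 6.358 m / (7.7948 m) = 0.81567.
β = (βγ)/√(1+(βγ)²) = 0.81567/√1.665318 = 0.632.

0.632c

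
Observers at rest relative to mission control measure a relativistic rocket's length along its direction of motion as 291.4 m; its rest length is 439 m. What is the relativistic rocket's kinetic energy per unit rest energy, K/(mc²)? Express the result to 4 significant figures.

γ = L₀/L = 439/291.4 = 1.50652.
K/(mc²) = γ − 1 = 1.50652 − 1 = 0.5065.

0.5065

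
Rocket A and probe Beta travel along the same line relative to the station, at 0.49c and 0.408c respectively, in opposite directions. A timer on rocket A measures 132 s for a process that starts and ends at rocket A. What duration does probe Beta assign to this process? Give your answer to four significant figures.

199.0 s

The velocity of rocket A relative to probe Beta is (0.49 + 0.408)c / (1 + 0.49×0.408) = 0.74838c; relative speed 0.74838c.
γ for this relative speed: γ = 1/√(1 − 0.560073) = 1.5077.
Rocket A's interval is proper; time dilation gives Δt_B = γΔτ = 1.5077 × 132 s = 199.0 s.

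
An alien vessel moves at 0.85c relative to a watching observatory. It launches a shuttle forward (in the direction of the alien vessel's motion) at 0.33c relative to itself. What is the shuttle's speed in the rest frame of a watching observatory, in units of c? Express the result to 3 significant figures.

0.922c

In units of c, u = (u' + v)/(1 + u'v) with u' = 0.33 and v = 0.85.
Numerator: 0.33 + 0.85 = 1.18. Denominator: 1 + (0.33)(0.85) = 1.2805.
u = 1.18/1.2805 = 0.92152, so the speed is 0.922c.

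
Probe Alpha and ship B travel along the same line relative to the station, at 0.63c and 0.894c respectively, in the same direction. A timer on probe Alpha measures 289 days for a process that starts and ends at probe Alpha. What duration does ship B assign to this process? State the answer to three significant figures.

363 days

Transform probe Alpha's velocity into ship B's frame: (0.63 − 0.894)/(1 − 0.63·0.894) = −0.264/0.43678, so the relative speed is 0.60442c.
At |u| = 0.60442c, γ = (1 − 0.365324)^(−1/2) = 1.2552.
The clock on probe Alpha records proper time, so ship B measures Δt = γΔτ = 1.2552 × 289 = 363 days.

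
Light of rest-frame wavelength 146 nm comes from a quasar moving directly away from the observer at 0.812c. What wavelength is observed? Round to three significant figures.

Relativistic Doppler for wavelength: λ_obs = λ_src · √((1+β)/(1−β)).
With β = 0.812: factor = √(1.812/0.188) = 3.1046.
λ_obs = 146 × 3.1046 = 453 nm.

453 nm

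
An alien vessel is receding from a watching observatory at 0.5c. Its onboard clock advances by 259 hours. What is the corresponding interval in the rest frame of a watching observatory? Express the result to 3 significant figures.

γ = 1/√(1 − β²) = 1/√(1 − 0.25) = 1/√0.75 = 1/0.866025 = 1.1547.
The onboard clock measures proper time, so the interval in the rest frame of a watching observatory is dilated: Δt = γ·Δτ = 1.1547 × 259 hours = 299 hours.

299 hours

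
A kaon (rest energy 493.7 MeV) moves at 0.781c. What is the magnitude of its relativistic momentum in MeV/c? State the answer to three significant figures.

Lorentz factor: γ = (1 − 0.609961)^(−1/2) = 1.6012.
Momentum: p = γβ·mc = 1.6012 × 0.781 × 493.7 MeV/c = 617 MeV/c.

617 MeV/c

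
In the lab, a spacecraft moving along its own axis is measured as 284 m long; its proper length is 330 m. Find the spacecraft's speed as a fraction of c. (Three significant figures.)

Length contraction gives γ = L₀/L = 330/284 = 1.162.
β = √(1 − 1/γ²) = √0.259393 = 0.509.

0.509c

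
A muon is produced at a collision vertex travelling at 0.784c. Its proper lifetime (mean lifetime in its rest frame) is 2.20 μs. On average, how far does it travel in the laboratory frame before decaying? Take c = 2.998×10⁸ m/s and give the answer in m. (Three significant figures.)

833 m

β² = 0.614656, so γ = 1/√0.385344 = 1.6109.
Lab-frame lifetime: Δt = γτ = 1.6109 × 2.20 μs = 3.544 μs.
Distance: d = vΔt = 0.784 × 2.998×10⁸ m/s × 3.5440×10^-6 s = 833 m.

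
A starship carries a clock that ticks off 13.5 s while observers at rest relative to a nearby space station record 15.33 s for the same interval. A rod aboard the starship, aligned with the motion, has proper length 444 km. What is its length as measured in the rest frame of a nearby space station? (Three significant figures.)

391 km

γ = Δt/Δτ = 15.33/13.5 = 1.13556.
L = L₀/γ = 444/1.13556 = 391 km.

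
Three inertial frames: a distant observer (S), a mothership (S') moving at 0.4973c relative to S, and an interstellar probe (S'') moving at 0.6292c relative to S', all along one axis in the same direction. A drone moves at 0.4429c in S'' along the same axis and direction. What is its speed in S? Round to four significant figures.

Apply u = (u'+v)/(1+u'v) twice. Drone in the mothership frame: (0.4429+0.6292)/(1+0.4429·0.6292) = 1.0721/1.27867268 = 0.83845c.
That velocity, transformed to the rest frame of a distant observer: (0.83845+0.4973)/(1+0.83845·0.4973) = 1.33575/1.416961185 = 0.94269c.

0.9427c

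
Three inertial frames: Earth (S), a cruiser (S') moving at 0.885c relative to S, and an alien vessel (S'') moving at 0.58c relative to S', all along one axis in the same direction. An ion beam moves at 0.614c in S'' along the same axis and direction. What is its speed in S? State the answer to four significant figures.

0.9923c

First combine the ion beam and alien vessel (S''→S'): u₁ = (0.614 + 0.58)/(1 + 0.614×0.58) = 1.194/1.35612 = 0.88045.
Then combine with the cruiser (S'→S): u = (0.88045 + 0.885)/(1 + 0.88045×0.885) = 1.76545/1.77919825 = 0.99227.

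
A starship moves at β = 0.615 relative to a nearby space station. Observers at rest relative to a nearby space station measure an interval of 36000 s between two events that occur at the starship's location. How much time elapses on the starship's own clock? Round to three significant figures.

28400 s

With β = 0.615, γ = 1/√(1 − 0.615²) = 1/√0.621775 = 1.2682.
The starship's clock runs slow as seen from a nearby space station, so Δτ = Δt/γ = 36000/1.2682 = 28400 s.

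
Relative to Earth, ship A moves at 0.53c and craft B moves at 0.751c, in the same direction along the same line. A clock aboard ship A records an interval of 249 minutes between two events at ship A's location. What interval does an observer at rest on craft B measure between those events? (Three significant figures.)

268 minutes

Transform ship A's velocity into craft B's frame: (0.53 − 0.751)/(1 − 0.53·0.751) = −0.221/0.60197, so the relative speed is 0.36713c.
At |u| = 0.36713c, γ = (1 − 0.134784)^(−1/2) = 1.0751.
The clock on ship A records proper time, so craft B measures Δt = γΔτ = 1.0751 × 249 = 268 minutes.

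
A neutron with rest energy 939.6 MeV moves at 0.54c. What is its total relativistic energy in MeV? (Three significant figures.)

1120 MeV

γ = 1/√(1 − β²) = 1/√(1 − 0.2916) = 1/√0.7084 = 1/0.841665 = 1.1881.
Total energy: E = γmc² = 1.1881 × 939.6 MeV = 1120 MeV.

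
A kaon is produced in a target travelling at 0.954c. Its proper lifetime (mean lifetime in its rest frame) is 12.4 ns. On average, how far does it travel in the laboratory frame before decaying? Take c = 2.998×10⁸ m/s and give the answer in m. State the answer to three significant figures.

With β = 0.954, γ = 1/√(1 − 0.954²) = 1/√0.089884 = 3.3355.
Lab-frame lifetime: Δt = γτ = 3.3355 × 12.4 ns = 41.36 ns.
Distance: d = vΔt = 0.954 × 2.998×10⁸ m/s × 4.1360×10^-8 s = 11.8 m.

11.8 m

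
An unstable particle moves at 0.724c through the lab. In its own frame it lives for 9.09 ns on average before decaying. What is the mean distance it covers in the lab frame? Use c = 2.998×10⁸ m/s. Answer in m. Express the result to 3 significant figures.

Lorentz factor: γ = (1 − 0.524176)^(−1/2) = 1.4497.
Lab-frame lifetime: Δt = γτ = 1.4497 × 9.09 ns = 13.178 ns.
Distance: d = vΔt = 0.724 × 2.998×10⁸ m/s × 1.3178×10^-8 s = 2.86 m.

2.86 m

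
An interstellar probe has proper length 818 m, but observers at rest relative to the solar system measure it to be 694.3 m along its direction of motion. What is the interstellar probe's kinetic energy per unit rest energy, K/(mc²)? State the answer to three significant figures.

0.178

From L = L₀/γ: γ = 818/694.3 = 1.17817.
K/(mc²) = γ − 1 = 1.17817 − 1 = 0.178.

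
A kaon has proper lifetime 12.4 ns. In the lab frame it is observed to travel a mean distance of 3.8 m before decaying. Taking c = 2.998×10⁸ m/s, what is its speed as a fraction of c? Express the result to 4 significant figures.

0.7148c

Lab distance = (lab lifetime)·v = γτ·βc, so βγ = d/(cτ) = 3.800/(2.998×10⁸ × 1.240×10^-8) = 1.0222.
With βγ = 1.0222: γ² = 1 + (βγ)² = 2.04489, and β = (βγ)/γ = 1.0222/1.43 = 0.7148.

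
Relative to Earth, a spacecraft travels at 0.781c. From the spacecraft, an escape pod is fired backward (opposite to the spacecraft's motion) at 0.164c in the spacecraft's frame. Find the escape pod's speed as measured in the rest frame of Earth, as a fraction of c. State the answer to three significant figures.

Relativistic velocity addition: u = (u' + v)/(1 + u'v/c²), with u' = −0.164c and v = 0.781c.
Numerator: −0.164 + 0.781 = 0.617. Denominator: 1 + (−0.164)(0.781) = 0.871916.
u = 0.617/0.871916 = 0.70764, so the speed is 0.708c.

0.708c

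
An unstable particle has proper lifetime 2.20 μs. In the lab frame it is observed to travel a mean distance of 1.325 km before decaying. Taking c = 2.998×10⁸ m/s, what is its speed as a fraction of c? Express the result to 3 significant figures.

Let x = d/(cτ) = 1325 m / (2.998×10⁸ m/s × 2.200×10^-6 s) = 2.0089. Since d = βγcτ, x = βγ = β/√(1−β²).
Solving: β² = x²/(1+x²) = 4.03568/5.03568 = 0.801417, so β = 0.895.

0.895c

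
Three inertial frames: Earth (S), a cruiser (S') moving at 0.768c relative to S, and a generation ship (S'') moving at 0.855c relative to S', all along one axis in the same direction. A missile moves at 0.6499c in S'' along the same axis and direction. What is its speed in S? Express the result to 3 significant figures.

Compose velocities in two stages. Stage 1 (into S'): u₁ = (0.6499+0.855)/(1+0.6499×0.855) = 0.96737.
Stage 2 (into S): u = (0.96737+0.768)/(1+0.96737×0.768) = 0.99566, so the speed is 0.996c.

0.996c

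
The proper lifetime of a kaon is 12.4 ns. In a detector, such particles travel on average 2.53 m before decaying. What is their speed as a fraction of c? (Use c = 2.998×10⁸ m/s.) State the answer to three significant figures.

Let x = d/(cτ) = 2.530 m / (2.998×10⁸ m/s × 1.240×10^-8 s) = 0.68056. Since d = βγcτ, x = βγ = β/√(1−β²).
Solving: β² = x²/(1+x²) = 0.463162/1.463162 = 0.316549, so β = 0.563.

0.563c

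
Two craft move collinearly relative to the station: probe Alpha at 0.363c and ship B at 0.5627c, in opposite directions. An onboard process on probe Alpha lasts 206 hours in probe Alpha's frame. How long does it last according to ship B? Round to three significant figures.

Transform probe Alpha's velocity into ship B's frame: (0.363 + 0.5627)/(1 + 0.363·0.5627) = 0.9257/1.2042601, so the relative speed is 0.76869c.
At |u| = 0.76869c, γ = (1 − 0.590884)^(−1/2) = 1.5634.
The clock on probe Alpha records proper time, so ship B measures Δt = γΔτ = 1.5634 × 206 = 322 hours.

322 hours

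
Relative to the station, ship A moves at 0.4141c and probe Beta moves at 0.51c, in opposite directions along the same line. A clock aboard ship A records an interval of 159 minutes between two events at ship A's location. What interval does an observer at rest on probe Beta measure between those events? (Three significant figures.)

The velocity of ship A relative to probe Beta is (0.4141 + 0.51)c / (1 + 0.4141×0.51) = 0.76297c; relative speed 0.76297c.
At |u| = 0.76297c, γ = (1 − 0.582123)^(−1/2) = 1.5469.
Ship A's interval is proper; time dilation gives Δt_B = γΔτ = 1.5469 × 159 minutes = 246 minutes.

246 minutes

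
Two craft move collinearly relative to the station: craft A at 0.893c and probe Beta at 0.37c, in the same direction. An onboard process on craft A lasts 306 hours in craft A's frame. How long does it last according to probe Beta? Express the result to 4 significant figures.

490.0 hours

Transform craft A's velocity into probe Beta's frame: (0.893 − 0.37)/(1 − 0.893·0.37) = 0.523/0.66959, so the relative speed is 0.78107c.
At |u| = 0.78107c, γ = (1 − 0.61007)^(−1/2) = 1.6014.
Craft A's interval is proper; time dilation gives Δt_B = γΔτ = 1.6014 × 306 hours = 490.0 hours.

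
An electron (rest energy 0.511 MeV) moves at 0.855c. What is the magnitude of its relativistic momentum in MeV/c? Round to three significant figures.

γ = 1/√(1 − β²) = 1/√(1 − 0.731025) = 1/√0.268975 = 1/0.518628 = 1.9282.
Momentum: p = γβ·mc = 1.9282 × 0.855 × 0.511 MeV/c = 0.842 MeV/c.

0.842 MeV/c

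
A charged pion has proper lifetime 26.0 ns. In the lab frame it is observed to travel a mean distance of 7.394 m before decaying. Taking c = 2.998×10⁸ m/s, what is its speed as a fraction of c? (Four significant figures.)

Lab distance = (lab lifetime)·v = γτ·βc, so βγ = d/(cτ) = 7.394/(2.998×10⁸ × 2.600×10^-8) = 0.94858.
With βγ = 0.94858: γ² = 1 + (βγ)² = 1.899804, and β = (βγ)/γ = 0.94858/1.37833 = 0.6882.

0.6882c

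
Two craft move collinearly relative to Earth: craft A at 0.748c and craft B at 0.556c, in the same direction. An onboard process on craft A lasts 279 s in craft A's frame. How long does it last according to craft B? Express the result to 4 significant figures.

Speed of craft A in craft B's frame: u = (v_A − v_B)/(1 − v_A v_B/c²) = (0.748 − 0.556)/(1 − 0.748×0.556) = 0.192/0.584112 = 0.3287; |u| = 0.3287c.
γ for this relative speed: γ = 1/√(1 − 0.108044) = 1.0588.
The clock on craft A records proper time, so craft B measures Δt = γΔτ = 1.0588 × 279 = 295.4 s.

295.4 s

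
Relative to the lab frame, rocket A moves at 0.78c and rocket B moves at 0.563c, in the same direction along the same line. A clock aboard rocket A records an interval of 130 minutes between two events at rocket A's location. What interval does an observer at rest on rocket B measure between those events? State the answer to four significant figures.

Speed of rocket A in rocket B's frame: u = (v_A − v_B)/(1 − v_A v_B/c²) = (0.78 − 0.563)/(1 − 0.78×0.563) = 0.217/0.56086 = 0.38691; |u| = 0.38691c.
γ for this relative speed: γ = 1/√(1 − 0.149699) = 1.0845.
The clock on rocket A records proper time, so rocket B measures Δt = γΔτ = 1.0845 × 130 = 141.0 minutes.

141.0 minutes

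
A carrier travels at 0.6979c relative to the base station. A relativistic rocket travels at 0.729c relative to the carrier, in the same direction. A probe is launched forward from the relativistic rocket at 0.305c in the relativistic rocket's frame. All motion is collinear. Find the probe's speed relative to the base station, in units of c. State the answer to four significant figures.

Compose velocities in two stages. Stage 1 (into S'): u₁ = (0.305+0.729)/(1+0.305×0.729) = 0.84592.
Stage 2 (into S): u = (0.84592+0.6979)/(1+0.84592×0.6979) = 0.97073, so the speed is 0.9707c.

0.9707c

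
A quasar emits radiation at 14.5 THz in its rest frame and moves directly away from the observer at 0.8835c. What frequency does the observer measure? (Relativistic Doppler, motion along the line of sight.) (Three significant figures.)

3.61 THz

Relativistic Doppler (source moving away): f_obs = f_src · √((1−β)/(1+β)).
With β = 0.8835: factor = √(0.1165/1.8835) = 0.2487.
f_obs = 14.5 × 0.2487 = 3.61 THz.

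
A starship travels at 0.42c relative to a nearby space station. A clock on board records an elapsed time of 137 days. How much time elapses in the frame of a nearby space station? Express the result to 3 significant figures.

151 days

γ = 1/√(1 − β²) = 1/√(1 − 0.1764) = 1/√0.8236 = 1/0.907524 = 1.1019.
The onboard clock measures proper time, so the interval in the rest frame of a nearby space station is dilated: Δt = γ·Δτ = 1.1019 × 137 days = 151 days.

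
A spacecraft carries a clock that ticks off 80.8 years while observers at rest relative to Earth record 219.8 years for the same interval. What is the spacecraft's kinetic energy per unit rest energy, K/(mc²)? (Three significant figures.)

1.72

γ = Δt/Δτ = 219.8/80.8 = 2.7203.
Since K = (γ−1)mc², K/(mc²) = 2.7203 − 1 = 1.72.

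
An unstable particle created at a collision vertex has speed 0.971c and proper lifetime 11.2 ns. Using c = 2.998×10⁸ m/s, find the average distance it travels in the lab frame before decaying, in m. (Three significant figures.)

13.6 m

γ = 1/√(1 − β²) = 1/√(1 − 0.942841) = 1/√0.057159 = 1/0.239079 = 4.1827.
Lab-frame lifetime: Δt = γτ = 4.1827 × 11.2 ns = 46.846 ns.
Distance: d = vΔt = 0.971 × 2.998×10⁸ m/s × 4.6846×10^-8 s = 13.6 m.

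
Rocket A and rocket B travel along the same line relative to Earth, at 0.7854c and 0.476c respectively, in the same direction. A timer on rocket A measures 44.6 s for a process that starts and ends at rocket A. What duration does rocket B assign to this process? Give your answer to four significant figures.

51.30 s

Transform rocket A's velocity into rocket B's frame: (0.7854 − 0.476)/(1 − 0.7854·0.476) = 0.3094/0.6261496, so the relative speed is 0.49413c.
γ for this relative speed: γ = 1/√(1 − 0.244164) = 1.1502.
Rocket A's interval is proper; time dilation gives Δt_B = γΔτ = 1.1502 × 44.6 s = 51.30 s.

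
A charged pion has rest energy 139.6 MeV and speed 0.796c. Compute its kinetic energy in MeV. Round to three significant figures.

91.0 MeV

With β = 0.796, γ = 1/√(1 − 0.796²) = 1/√0.366384 = 1.65208.
Kinetic energy: K = (γ − 1)mc² = (1.65208 − 1) × 139.6 MeV = 0.65208 × 139.6 = 91.0 MeV.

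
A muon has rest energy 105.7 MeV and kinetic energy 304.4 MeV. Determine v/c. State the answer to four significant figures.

K = (γ−1)mc², so γ = 1 + 304.4/105.7 = 3.8798.
Then v/c = √(1 − γ⁻²) = √(1 − 0.0664326) = √0.9335674 = 0.9662.

0.9662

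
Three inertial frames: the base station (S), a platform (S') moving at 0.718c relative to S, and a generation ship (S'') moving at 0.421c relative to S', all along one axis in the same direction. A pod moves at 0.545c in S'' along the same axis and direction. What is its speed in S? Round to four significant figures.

First combine the pod and generation ship (S''→S'): u₁ = (0.545 + 0.421)/(1 + 0.545×0.421) = 0.966/1.229445 = 0.78572.
Then combine with the platform (S'→S): u = (0.78572 + 0.718)/(1 + 0.78572×0.718) = 1.50372/1.56414696 = 0.96137.

0.9614c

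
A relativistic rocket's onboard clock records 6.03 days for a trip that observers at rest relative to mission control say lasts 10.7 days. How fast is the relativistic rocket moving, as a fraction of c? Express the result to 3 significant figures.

0.826c

γ = Δt/Δτ = 10.7/6.03 = 1.7745.
β = √(1 − 1/γ²) = √(1 − 0.317576) = √0.682424 = 0.826.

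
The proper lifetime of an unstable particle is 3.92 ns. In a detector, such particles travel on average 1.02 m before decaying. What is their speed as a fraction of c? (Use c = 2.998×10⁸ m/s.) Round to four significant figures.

d = βγcτ ⇒ βγ = d/(cτ) = 1.020 m / (1.175216 m) = 0.86793.
β = (βγ)/√(1+(βγ)²) = 0.86793/√1.753302 = 0.6555.

0.6555c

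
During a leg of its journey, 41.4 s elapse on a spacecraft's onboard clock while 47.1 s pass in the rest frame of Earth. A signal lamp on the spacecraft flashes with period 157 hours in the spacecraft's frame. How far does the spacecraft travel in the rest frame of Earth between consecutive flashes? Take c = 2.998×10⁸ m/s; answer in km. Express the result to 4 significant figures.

The time-dilation ratio gives γ = 47.1/41.4 = 1.13768.
β = √(1 − 1/γ²) = 0.47686. Lab-frame period = γτ = 1.13768×157 hours = 178.62 hours. Distance = βc × γτ = 0.47686 × 2.998×10⁸ m/s × 643032 s = 9.1930×10^13 m = 9.193×10^10 km.

9.193×10^10 km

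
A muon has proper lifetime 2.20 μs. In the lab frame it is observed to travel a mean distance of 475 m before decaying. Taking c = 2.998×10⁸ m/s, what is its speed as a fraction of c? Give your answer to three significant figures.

Lab distance = (lab lifetime)·v = γτ·βc, so βγ = d/(cτ) = 475.0/(2.998×10⁸ × 2.200×10^-6) = 0.72018.
With βγ = 0.72018: γ² = 1 + (βγ)² = 1.518659, and β = (βγ)/γ = 0.72018/1.23234 = 0.584.

0.584c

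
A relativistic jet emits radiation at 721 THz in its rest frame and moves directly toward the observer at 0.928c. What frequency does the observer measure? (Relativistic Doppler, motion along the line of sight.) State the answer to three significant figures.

3730 THz

Relativistic Doppler (source moving toward): f_obs = f_src · √((1+β)/(1−β)).
With β = 0.928: factor = √(1.928/0.072) = 5.1747.
f_obs = 721 × 5.1747 = 3730 THz.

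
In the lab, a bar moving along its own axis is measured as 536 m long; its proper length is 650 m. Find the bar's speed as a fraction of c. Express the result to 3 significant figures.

0.566c

Length contraction gives γ = L₀/L = 650/536 = 1.2127.
β = √(1 − 1/γ²) = √0.320025 = 0.566.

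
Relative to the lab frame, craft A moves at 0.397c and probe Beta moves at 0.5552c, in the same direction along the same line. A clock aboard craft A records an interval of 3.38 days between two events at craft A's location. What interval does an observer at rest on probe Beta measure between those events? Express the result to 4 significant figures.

3.452 days

The velocity of craft A relative to probe Beta is (0.397 − 0.5552)c / (1 − 0.397×0.5552) = −0.20293c; relative speed 0.20293c.
At |u| = 0.20293c, γ = (1 − 0.0411806)^(−1/2) = 1.0212.
Craft A's interval is proper; time dilation gives Δt_B = γΔτ = 1.0212 × 3.38 days = 3.452 days.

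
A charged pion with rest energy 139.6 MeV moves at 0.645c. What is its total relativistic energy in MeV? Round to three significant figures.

183 MeV

γ = 1/√(1 − β²) = 1/√(1 − 0.416025) = 1/√0.583975 = 1/0.764183 = 1.3086.
Total energy: E = γmc² = 1.3086 × 139.6 MeV = 183 MeV.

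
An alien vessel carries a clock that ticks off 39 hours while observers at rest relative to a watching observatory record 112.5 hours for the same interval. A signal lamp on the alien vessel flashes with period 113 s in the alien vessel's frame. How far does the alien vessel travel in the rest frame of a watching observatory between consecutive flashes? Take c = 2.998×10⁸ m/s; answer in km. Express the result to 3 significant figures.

9.17×10^7 km

From Δt = γΔτ: γ = 112.5/39 = 2.88462.
β = √(1 − 1/γ²) = 0.93799. Lab-frame period = γτ = 2.88462×113 s = 325.96 s. Distance = βc × γτ = 0.93799 × 2.998×10⁸ m/s × 325.96 s = 9.1663×10^10 m = 9.17×10^7 km.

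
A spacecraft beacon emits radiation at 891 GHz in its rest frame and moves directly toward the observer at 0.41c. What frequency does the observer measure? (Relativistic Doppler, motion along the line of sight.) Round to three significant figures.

1380 GHz

Relativistic Doppler (source moving toward): f_obs = f_src · √((1+β)/(1−β)).
With β = 0.41: factor = √(1.41/0.59) = 1.5459.
f_obs = 891 × 1.5459 = 1380 GHz.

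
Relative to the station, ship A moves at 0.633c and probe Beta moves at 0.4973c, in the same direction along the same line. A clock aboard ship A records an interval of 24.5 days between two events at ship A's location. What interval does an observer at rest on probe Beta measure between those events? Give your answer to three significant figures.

The velocity of ship A relative to probe Beta is (0.633 − 0.4973)c / (1 − 0.633×0.4973) = 0.19804c; relative speed 0.19804c.
At |u| = 0.19804c, γ = (1 − 0.0392198)^(−1/2) = 1.0202.
Ship A's interval is proper; time dilation gives Δt_B = γΔτ = 1.0202 × 24.5 days = 25.0 days.

25.0 days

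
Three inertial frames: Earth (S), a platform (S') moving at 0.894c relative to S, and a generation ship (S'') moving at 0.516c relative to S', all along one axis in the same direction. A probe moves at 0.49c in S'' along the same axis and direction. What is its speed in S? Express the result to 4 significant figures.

0.9878c

Compose velocities in two stages. Stage 1 (into S'): u₁ = (0.49+0.516)/(1+0.49×0.516) = 0.80298.
Stage 2 (into S): u = (0.80298+0.894)/(1+0.80298×0.894) = 0.98784, so the speed is 0.9878c.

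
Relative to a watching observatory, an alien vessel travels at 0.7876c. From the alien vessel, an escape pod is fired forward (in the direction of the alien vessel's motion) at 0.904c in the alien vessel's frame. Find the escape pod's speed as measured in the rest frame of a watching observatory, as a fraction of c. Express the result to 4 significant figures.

0.9881c

In units of c, u = (u' + v)/(1 + u'v) with u' = 0.904 and v = 0.7876.
Numerator: 0.904 + 0.7876 = 1.6916. Denominator: 1 + (0.904)(0.7876) = 1.7119904.
u = 1.6916/1.7119904 = 0.98809, so the speed is 0.9881c.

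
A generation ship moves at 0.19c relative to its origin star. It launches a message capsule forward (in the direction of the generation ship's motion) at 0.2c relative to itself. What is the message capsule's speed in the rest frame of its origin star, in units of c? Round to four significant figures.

Relativistic velocity addition: u = (u' + v)/(1 + u'v/c²), with u' = 0.2c and v = 0.19c.
Numerator: 0.2 + 0.19 = 0.39. Denominator: 1 + (0.2)(0.19) = 1.038.
u = 0.39/1.038 = 0.37572, so the speed is 0.3757c.

0.3757c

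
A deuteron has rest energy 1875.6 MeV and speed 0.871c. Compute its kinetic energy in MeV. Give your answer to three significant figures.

1940 MeV

With β = 0.871, γ = 1/√(1 − 0.871²) = 1/√0.241359 = 2.0355.
Kinetic energy: K = (γ − 1)mc² = (2.0355 − 1) × 1875.6 MeV = 1.0355 × 1875.6 = 1940 MeV.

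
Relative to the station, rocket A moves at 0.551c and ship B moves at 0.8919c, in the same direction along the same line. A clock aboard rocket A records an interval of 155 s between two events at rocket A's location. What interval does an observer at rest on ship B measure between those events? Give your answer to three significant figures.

209 s

The velocity of rocket A relative to ship B is (0.551 − 0.8919)c / (1 − 0.551×0.8919) = −0.67032c; relative speed 0.67032c.
At |u| = 0.67032c, γ = (1 − 0.449329)^(−1/2) = 1.3476.
Rocket A's interval is proper; time dilation gives Δt_B = γΔτ = 1.3476 × 155 s = 209 s.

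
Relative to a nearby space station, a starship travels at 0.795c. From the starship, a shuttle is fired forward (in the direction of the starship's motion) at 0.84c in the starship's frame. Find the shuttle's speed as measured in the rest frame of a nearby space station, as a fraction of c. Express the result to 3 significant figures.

In units of c, u = (u' + v)/(1 + u'v) with u' = 0.84 and v = 0.795.
Numerator: 0.84 + 0.795 = 1.635. Denominator: 1 + (0.84)(0.795) = 1.6678.
u = 1.635/1.6678 = 0.98033, so the speed is 0.980c.

0.980c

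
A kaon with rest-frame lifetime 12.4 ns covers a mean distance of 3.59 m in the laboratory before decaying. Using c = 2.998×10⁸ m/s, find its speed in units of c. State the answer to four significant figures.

Let x = d/(cτ) = 3.590 m / (2.998×10⁸ m/s × 1.240×10^-8 s) = 0.9657. Since d = βγcτ, x = βγ = β/√(1−β²).
Solving: β² = x²/(1+x²) = 0.932576/1.932576 = 0.482556, so β = 0.6947.

0.6947c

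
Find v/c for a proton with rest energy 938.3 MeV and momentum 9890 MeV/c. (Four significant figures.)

pc/(mc²) = 9890/938.3 = 10.54 = βγ = β/√(1−β²).
So β² = x²/(1 + x²) with x = 10.54: x² = 111.092, β² = 111.092/112.092 = 0.991079, β = 0.9955.

0.9955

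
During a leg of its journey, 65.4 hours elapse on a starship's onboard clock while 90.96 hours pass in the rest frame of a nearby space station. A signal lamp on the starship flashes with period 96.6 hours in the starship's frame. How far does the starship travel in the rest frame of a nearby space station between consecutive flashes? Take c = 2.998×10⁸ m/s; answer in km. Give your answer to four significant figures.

1.008×10^11 km

From Δt = γΔτ: γ = 90.96/65.4 = 1.39083.
β = √(1 − 1/γ²) = 0.69502. Lab-frame period = γτ = 1.39083×96.6 hours = 134.35 hours. Distance = βc × γτ = 0.69502 × 2.998×10⁸ m/s × 483660 s = 1.0078×10^14 m = 1.008×10^11 km.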